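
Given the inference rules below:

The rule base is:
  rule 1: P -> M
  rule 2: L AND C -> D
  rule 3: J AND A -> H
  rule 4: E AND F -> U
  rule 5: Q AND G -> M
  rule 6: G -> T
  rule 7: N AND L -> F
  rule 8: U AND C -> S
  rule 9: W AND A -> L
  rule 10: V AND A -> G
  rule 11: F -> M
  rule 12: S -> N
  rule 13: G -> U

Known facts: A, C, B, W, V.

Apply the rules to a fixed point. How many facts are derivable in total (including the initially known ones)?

[1] rule 9 [W AND A -> L]; rule 10 [V AND A -> G]. ⇒ new: L, G.
[2] rule 2 [L AND C -> D]; rule 6 [G -> T]; rule 13 [G -> U]. ⇒ new: D, T, U.
[3] rule 8 [U AND C -> S]. ⇒ new: S.
[4] rule 12 [S -> N]. ⇒ new: N.
[5] rule 7 [N AND L -> F]. ⇒ new: F.
[6] rule 11 [F -> M]. ⇒ new: M.
Closure: {A, B, C, D, F, G, L, M, N, S, T, U, V, W} — 14 facts.

14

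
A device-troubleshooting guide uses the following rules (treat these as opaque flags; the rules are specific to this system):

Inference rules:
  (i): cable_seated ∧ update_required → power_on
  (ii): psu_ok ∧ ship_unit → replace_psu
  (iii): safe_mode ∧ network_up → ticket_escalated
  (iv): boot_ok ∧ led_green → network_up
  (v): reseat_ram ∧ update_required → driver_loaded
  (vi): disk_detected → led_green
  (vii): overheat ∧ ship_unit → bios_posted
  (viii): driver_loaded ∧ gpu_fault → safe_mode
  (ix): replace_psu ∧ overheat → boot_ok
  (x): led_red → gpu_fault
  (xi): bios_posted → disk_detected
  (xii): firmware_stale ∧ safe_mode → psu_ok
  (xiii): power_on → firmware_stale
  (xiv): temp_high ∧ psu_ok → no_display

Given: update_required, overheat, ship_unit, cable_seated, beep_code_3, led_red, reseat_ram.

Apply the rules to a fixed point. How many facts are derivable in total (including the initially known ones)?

Round 1 — (i), (v), (vii), (x), derive power_on, driver_loaded, bios_posted, gpu_fault.
Round 2 — (viii), (xi), (xiii), derive safe_mode, disk_detected, firmware_stale.
Round 3 — (vi), (xii), derive led_green, psu_ok.
Round 4 — (ii), derive replace_psu.
Round 5 — (ix), derive boot_ok.
Round 6 — (iv), derive network_up.
Round 7 — (iii), derive ticket_escalated.
Closure: {beep_code_3, bios_posted, boot_ok, cable_seated, disk_detected, driver_loaded, firmware_stale, gpu_fault, led_green, led_red, network_up, overheat, power_on, psu_ok, replace_psu, reseat_ram, safe_mode, ship_unit, ticket_escalated, update_required} — 20 facts.

20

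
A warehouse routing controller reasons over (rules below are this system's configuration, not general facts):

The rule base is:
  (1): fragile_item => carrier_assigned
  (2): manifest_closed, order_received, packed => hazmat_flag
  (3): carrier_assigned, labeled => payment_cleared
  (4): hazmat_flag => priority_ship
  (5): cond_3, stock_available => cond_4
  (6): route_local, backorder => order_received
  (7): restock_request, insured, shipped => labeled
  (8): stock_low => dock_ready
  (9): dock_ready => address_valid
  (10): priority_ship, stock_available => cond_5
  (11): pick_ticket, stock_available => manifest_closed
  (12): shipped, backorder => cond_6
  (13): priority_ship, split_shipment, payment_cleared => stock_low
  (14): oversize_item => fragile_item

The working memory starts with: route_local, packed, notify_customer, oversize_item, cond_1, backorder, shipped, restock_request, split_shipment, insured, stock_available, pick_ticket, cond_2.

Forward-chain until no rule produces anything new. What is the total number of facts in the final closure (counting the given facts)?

26

Round 1: (6) [route_local, backorder => order_received]; (7) [restock_request, insured, shipped => labeled]; (11) [pick_ticket, stock_available => manifest_closed]; (12) [shipped, backorder => cond_6]; (14) [oversize_item => fragile_item]. New: order_received, labeled, manifest_closed, cond_6, fragile_item.
Round 2: (1) [fragile_item => carrier_assigned]; (2) [manifest_closed, order_received, packed => hazmat_flag]. New: carrier_assigned, hazmat_flag.
Round 3: (3) [carrier_assigned, labeled => payment_cleared]; (4) [hazmat_flag => priority_ship]. New: payment_cleared, priority_ship.
Round 4: (10) [priority_ship, stock_available => cond_5]; (13) [priority_ship, split_shipment, payment_cleared => stock_low]. New: cond_5, stock_low.
Round 5: (8) [stock_low => dock_ready]. New: dock_ready.
Round 6: (9) [dock_ready => address_valid]. New: address_valid.
Closure: {address_valid, backorder, carrier_assigned, cond_1, cond_2, cond_5, cond_6, dock_ready, fragile_item, hazmat_flag, insured, labeled, manifest_closed, notify_customer, order_received, oversize_item, packed, payment_cleared, pick_ticket, priority_ship, restock_request, route_local, shipped, split_shipment, stock_available, stock_low} — 26 facts.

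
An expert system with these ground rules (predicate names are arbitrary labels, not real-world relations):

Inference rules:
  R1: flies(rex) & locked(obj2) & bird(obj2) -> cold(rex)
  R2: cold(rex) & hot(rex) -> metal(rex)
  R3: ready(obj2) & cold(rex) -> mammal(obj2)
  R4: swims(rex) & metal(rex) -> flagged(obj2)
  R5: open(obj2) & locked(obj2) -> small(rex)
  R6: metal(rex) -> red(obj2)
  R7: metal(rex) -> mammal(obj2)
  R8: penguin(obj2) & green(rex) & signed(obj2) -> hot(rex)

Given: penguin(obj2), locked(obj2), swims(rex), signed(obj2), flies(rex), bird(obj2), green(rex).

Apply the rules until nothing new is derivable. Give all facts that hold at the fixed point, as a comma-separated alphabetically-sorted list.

Round 1: R1 [flies(rex) & locked(obj2) & bird(obj2) -> cold(rex)]; R8 [penguin(obj2) & green(rex) & signed(obj2) -> hot(rex)]. Adds cold(rex), hot(rex).
Round 2: R2 [cold(rex) & hot(rex) -> metal(rex)]. Adds metal(rex).
Round 3: R4 [swims(rex) & metal(rex) -> flagged(obj2)]; R6 [metal(rex) -> red(obj2)]; R7 [metal(rex) -> mammal(obj2)]. Adds flagged(obj2), red(obj2), mammal(obj2).

bird(obj2), cold(rex), flagged(obj2), flies(rex), green(rex), hot(rex), locked(obj2), mammal(obj2), metal(rex), penguin(obj2), red(obj2), signed(obj2), swims(rex)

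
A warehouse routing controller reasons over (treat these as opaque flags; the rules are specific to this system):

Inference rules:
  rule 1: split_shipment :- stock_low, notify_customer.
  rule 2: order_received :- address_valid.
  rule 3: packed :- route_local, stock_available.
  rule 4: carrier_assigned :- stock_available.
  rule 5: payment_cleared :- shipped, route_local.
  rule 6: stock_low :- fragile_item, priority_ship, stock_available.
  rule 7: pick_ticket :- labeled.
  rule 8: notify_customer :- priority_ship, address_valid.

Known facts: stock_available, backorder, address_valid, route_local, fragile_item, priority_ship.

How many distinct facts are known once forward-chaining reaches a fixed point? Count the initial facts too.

Round 1: rule 2 [order_received :- address_valid.]; rule 3 [packed :- route_local, stock_available.]; rule 4 [carrier_assigned :- stock_available.]; rule 6 [stock_low :- fragile_item, priority_ship, stock_available.]; rule 8 [notify_customer :- priority_ship, address_valid.]. Adds order_received, packed, carrier_assigned, stock_low, notify_customer.
Round 2: rule 1 [split_shipment :- stock_low, notify_customer.]. Adds split_shipment.
Closure: {address_valid, backorder, carrier_assigned, fragile_item, notify_customer, order_received, packed, priority_ship, route_local, split_shipment, stock_available, stock_low} — 12 facts.

12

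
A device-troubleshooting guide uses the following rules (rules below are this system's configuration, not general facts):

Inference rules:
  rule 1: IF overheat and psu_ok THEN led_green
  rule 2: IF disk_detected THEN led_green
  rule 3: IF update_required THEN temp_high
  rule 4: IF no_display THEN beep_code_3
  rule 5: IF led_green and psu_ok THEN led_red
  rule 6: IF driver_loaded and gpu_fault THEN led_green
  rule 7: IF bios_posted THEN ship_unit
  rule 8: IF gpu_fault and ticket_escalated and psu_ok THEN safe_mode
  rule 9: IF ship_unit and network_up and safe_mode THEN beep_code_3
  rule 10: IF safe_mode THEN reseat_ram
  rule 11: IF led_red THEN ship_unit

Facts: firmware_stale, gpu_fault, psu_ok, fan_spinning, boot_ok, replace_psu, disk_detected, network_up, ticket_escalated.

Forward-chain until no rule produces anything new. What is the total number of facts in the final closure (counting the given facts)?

15

Round 1: rule 2 [IF disk_detected THEN led_green]; rule 8 [IF gpu_fault and ticket_escalated and psu_ok THEN safe_mode]. Adds led_green, safe_mode.
Round 2: rule 5 [IF led_green and psu_ok THEN led_red]; rule 10 [IF safe_mode THEN reseat_ram]. Adds led_red, reseat_ram.
Round 3: rule 11 [IF led_red THEN ship_unit]. Adds ship_unit.
Round 4: rule 9 [IF ship_unit and network_up and safe_mode THEN beep_code_3]. Adds beep_code_3.
Closure: {beep_code_3, boot_ok, disk_detected, fan_spinning, firmware_stale, gpu_fault, led_green, led_red, network_up, psu_ok, replace_psu, reseat_ram, safe_mode, ship_unit, ticket_escalated} — 15 facts.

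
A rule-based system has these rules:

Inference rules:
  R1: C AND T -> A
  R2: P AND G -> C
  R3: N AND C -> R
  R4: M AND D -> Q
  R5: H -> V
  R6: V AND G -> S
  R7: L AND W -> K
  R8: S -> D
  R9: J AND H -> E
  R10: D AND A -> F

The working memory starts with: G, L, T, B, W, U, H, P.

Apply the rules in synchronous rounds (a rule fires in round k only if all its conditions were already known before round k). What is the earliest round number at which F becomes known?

4

[1] R2 [P AND G -> C]; R5 [H -> V]; R7 [L AND W -> K]. ⇒ new: C, V, K.
[2] R1 [C AND T -> A]; R6 [V AND G -> S]. ⇒ new: A, S.
[3] R8 [S -> D]. ⇒ new: D.
[4] R10 [D AND A -> F]. ⇒ new: F.
F first appears in round 4.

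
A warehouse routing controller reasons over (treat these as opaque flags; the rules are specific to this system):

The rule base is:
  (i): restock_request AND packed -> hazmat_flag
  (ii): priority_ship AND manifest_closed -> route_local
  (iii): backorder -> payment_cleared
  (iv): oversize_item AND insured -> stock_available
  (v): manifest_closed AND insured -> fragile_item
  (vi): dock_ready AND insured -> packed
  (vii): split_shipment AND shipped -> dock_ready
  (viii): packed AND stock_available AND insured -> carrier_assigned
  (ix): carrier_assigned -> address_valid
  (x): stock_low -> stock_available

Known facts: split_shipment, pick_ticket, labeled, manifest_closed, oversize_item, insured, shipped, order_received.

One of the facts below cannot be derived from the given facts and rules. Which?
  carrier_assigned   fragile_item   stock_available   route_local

Round 1: (iv) [oversize_item AND insured -> stock_available]; (v) [manifest_closed AND insured -> fragile_item]; (vii) [split_shipment AND shipped -> dock_ready]. Adds stock_available, fragile_item, dock_ready.
Round 2: (vi) [dock_ready AND insured -> packed]. Adds packed.
Round 3: (viii) [packed AND stock_available AND insured -> carrier_assigned]. Adds carrier_assigned.
Round 4: (ix) [carrier_assigned -> address_valid]. Adds address_valid.
Derived: carrier_assigned (round 3), stock_available (round 1), fragile_item (round 1). route_local never appears in any round.

route_local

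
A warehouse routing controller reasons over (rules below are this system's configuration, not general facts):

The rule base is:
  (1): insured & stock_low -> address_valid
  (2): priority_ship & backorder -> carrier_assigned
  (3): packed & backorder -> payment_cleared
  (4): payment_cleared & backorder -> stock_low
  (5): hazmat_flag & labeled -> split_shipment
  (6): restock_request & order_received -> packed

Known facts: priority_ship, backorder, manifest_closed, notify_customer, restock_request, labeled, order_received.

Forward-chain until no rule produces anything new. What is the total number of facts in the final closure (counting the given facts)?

11

Round 1 fires (2), (6), giving carrier_assigned, packed.
Round 2 fires (3), giving payment_cleared.
Round 3 fires (4), giving stock_low.
Closure: {backorder, carrier_assigned, labeled, manifest_closed, notify_customer, order_received, packed, payment_cleared, priority_ship, restock_request, stock_low} — 11 facts.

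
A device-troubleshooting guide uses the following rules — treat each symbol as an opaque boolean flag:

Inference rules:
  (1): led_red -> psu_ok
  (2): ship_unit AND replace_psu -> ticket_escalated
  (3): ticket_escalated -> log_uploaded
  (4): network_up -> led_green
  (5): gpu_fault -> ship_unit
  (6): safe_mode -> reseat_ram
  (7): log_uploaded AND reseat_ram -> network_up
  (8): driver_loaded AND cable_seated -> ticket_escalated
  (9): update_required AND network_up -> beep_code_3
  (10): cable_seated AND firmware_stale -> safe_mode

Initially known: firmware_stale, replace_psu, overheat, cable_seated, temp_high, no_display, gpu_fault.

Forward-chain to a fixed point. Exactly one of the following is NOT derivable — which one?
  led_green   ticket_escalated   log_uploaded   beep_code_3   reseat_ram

Round 1: (5) [gpu_fault -> ship_unit]; (10) [cable_seated AND firmware_stale -> safe_mode]. Adds ship_unit, safe_mode.
Round 2: (2) [ship_unit AND replace_psu -> ticket_escalated]; (6) [safe_mode -> reseat_ram]. Adds ticket_escalated, reseat_ram.
Round 3: (3) [ticket_escalated -> log_uploaded]. Adds log_uploaded.
Round 4: (7) [log_uploaded AND reseat_ram -> network_up]. Adds network_up.
Round 5: (4) [network_up -> led_green]. Adds led_green.
Derived: ticket_escalated (round 2), led_green (round 5), reseat_ram (round 2), log_uploaded (round 3). beep_code_3 never appears in any round.

beep_code_3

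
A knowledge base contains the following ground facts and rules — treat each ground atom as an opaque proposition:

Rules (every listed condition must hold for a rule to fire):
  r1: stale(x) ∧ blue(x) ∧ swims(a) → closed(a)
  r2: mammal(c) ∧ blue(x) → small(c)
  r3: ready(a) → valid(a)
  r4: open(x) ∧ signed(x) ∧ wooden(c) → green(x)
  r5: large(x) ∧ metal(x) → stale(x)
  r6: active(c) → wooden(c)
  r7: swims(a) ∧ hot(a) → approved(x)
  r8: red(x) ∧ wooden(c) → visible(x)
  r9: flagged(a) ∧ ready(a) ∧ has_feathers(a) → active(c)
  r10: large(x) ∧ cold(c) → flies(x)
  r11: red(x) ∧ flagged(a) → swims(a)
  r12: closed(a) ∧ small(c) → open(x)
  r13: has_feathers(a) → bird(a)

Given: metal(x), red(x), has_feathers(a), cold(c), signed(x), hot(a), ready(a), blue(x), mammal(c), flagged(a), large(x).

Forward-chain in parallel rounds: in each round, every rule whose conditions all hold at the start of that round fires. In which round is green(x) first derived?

4

Round 1 — r2, r3, r5, r9, r10, r11, r13, derive small(c), valid(a), stale(x), active(c), flies(x), swims(a), bird(a).
Round 2 — r1, r6, r7, derive closed(a), wooden(c), approved(x).
Round 3 — r8, r12, derive visible(x), open(x).
Round 4 — r4, derive green(x).
green(x) first appears in round 4.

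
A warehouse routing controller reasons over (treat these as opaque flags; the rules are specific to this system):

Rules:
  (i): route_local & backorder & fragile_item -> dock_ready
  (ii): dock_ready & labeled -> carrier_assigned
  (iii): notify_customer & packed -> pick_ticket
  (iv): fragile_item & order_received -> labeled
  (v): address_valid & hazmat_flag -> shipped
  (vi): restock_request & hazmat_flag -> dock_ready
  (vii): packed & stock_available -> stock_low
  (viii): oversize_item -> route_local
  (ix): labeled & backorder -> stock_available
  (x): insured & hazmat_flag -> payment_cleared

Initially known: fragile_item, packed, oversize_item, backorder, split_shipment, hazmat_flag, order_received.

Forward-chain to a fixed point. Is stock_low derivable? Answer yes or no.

Round 1: (iv) [fragile_item & order_received -> labeled]; (viii) [oversize_item -> route_local]. Adds labeled, route_local.
Round 2: (i) [route_local & backorder & fragile_item -> dock_ready]; (ix) [labeled & backorder -> stock_available]. Adds dock_ready, stock_available.
Round 3: (ii) [dock_ready & labeled -> carrier_assigned]; (vii) [packed & stock_available -> stock_low]. Adds carrier_assigned, stock_low.
stock_low appears in round 3, so it is derivable.

yes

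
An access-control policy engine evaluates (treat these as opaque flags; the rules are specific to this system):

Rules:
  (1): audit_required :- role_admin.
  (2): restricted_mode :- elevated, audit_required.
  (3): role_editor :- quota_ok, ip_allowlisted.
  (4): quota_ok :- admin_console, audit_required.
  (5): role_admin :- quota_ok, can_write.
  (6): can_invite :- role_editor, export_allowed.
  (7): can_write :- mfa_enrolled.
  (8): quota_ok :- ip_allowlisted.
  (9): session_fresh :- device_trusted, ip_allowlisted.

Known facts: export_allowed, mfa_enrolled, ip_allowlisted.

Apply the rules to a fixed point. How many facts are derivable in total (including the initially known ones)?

9

Round 1: (7) [can_write :- mfa_enrolled.]; (8) [quota_ok :- ip_allowlisted.]. Adds can_write, quota_ok.
Round 2: (3) [role_editor :- quota_ok, ip_allowlisted.]; (5) [role_admin :- quota_ok, can_write.]. Adds role_editor, role_admin.
Round 3: (1) [audit_required :- role_admin.]; (6) [can_invite :- role_editor, export_allowed.]. Adds audit_required, can_invite.
Closure: {audit_required, can_invite, can_write, export_allowed, ip_allowlisted, mfa_enrolled, quota_ok, role_admin, role_editor} — 9 facts.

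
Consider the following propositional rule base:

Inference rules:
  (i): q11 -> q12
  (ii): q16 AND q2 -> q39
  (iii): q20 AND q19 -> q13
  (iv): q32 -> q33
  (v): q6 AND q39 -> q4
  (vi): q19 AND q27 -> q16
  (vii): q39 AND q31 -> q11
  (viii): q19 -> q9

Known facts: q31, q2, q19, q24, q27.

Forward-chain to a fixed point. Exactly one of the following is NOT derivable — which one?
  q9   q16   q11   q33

Round 1 fires (vi), (viii), giving q16, q9.
Round 2 fires (ii), giving q39.
Round 3 fires (vii), giving q11.
Round 4 fires (i), giving q12.
Derived: q16 (round 1), q11 (round 3), q9 (round 1). q33 never appears in any round.

q33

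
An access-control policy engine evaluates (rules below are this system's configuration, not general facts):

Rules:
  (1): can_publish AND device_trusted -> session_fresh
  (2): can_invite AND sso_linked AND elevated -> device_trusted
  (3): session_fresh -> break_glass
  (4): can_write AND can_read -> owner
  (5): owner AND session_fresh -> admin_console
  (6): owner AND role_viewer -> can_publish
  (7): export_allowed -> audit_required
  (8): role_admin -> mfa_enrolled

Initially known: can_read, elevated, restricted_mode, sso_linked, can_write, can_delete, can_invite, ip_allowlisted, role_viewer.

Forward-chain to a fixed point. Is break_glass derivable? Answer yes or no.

yes

Round 1: (2) [can_invite AND sso_linked AND elevated -> device_trusted]; (4) [can_write AND can_read -> owner]. Adds device_trusted, owner.
Round 2: (6) [owner AND role_viewer -> can_publish]. Adds can_publish.
Round 3: (1) [can_publish AND device_trusted -> session_fresh]. Adds session_fresh.
Round 4: (3) [session_fresh -> break_glass]; (5) [owner AND session_fresh -> admin_console]. Adds break_glass, admin_console.
break_glass appears in round 4, so it is derivable.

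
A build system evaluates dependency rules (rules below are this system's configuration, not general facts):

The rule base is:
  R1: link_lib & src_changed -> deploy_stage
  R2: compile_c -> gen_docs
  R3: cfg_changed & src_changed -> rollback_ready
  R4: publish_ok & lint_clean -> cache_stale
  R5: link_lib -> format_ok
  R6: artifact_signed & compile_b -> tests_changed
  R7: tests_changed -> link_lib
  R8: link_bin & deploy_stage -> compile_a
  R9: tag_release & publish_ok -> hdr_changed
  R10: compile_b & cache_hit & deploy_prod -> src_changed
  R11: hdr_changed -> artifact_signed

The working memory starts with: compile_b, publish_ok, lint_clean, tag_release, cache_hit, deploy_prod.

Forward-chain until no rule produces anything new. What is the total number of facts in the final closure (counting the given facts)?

Round 1 fires R4, R9, R10, giving cache_stale, hdr_changed, src_changed.
Round 2 fires R11, giving artifact_signed.
Round 3 fires R6, giving tests_changed.
Round 4 fires R7, giving link_lib.
Round 5 fires R1, R5, giving deploy_stage, format_ok.
Closure: {artifact_signed, cache_hit, cache_stale, compile_b, deploy_prod, deploy_stage, format_ok, hdr_changed, link_lib, lint_clean, publish_ok, src_changed, tag_release, tests_changed} — 14 facts.

14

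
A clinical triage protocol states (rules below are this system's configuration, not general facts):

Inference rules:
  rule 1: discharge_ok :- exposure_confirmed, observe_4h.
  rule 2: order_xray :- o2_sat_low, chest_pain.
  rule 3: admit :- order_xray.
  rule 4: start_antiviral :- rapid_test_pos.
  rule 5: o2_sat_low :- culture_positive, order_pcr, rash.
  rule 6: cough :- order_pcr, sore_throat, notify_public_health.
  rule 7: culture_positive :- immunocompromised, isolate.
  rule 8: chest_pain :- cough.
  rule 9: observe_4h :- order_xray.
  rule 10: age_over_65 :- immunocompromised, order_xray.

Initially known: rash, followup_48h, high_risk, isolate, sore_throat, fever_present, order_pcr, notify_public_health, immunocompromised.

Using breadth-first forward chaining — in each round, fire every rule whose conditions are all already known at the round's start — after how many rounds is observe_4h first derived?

Round 1: rule 6 [cough :- order_pcr, sore_throat, notify_public_health.]; rule 7 [culture_positive :- immunocompromised, isolate.]. Adds cough, culture_positive.
Round 2: rule 5 [o2_sat_low :- culture_positive, order_pcr, rash.]; rule 8 [chest_pain :- cough.]. Adds o2_sat_low, chest_pain.
Round 3: rule 2 [order_xray :- o2_sat_low, chest_pain.]. Adds order_xray.
Round 4: rule 3 [admit :- order_xray.]; rule 9 [observe_4h :- order_xray.]; rule 10 [age_over_65 :- immunocompromised, order_xray.]. Adds admit, observe_4h, age_over_65.
observe_4h first appears in round 4.

4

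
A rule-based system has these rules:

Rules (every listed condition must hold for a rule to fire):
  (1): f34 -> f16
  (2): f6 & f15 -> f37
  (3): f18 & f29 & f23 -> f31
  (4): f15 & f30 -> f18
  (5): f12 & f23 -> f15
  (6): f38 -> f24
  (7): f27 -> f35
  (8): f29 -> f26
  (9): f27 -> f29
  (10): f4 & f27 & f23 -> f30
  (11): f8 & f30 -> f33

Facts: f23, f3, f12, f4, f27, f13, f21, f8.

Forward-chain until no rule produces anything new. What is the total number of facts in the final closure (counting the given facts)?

Round 1 — (5), (7), (9), (10), derive f15, f35, f29, f30.
Round 2 — (4), (8), (11), derive f18, f26, f33.
Round 3 — (3), derive f31.
Closure: {f12, f13, f15, f18, f21, f23, f26, f27, f29, f3, f30, f31, f33, f35, f4, f8} — 16 facts.

16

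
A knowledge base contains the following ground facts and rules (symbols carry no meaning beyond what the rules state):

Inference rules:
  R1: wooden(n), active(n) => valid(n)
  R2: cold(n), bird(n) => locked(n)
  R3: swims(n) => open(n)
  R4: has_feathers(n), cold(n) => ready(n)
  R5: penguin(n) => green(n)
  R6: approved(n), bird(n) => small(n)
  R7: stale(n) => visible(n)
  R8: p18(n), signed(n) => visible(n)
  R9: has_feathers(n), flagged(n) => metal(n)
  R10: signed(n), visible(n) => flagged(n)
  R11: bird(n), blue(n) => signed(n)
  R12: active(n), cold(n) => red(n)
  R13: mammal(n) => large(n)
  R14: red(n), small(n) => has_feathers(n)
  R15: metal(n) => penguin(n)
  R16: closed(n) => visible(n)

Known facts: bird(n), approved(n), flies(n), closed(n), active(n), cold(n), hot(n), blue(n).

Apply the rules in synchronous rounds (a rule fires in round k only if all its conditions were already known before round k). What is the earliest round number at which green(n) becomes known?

Round 1 — R2, R6, R11, R12, R16, derive locked(n), small(n), signed(n), red(n), visible(n).
Round 2 — R10, R14, derive flagged(n), has_feathers(n).
Round 3 — R4, R9, derive ready(n), metal(n).
Round 4 — R15, derive penguin(n).
Round 5 — R5, derive green(n).
green(n) first appears in round 5.

5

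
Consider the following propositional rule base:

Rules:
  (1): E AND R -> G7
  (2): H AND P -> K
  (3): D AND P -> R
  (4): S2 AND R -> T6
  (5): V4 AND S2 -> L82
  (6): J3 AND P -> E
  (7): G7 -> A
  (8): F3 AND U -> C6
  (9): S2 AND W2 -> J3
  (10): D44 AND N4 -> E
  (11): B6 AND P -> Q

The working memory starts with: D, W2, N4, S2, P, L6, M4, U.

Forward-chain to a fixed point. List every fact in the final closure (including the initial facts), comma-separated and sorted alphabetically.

Round 1: (3) [D AND P -> R]; (9) [S2 AND W2 -> J3]. Adds R, J3.
Round 2: (4) [S2 AND R -> T6]; (6) [J3 AND P -> E]. Adds T6, E.
Round 3: (1) [E AND R -> G7]. Adds G7.
Round 4: (7) [G7 -> A]. Adds A.

A, D, E, G7, J3, L6, M4, N4, P, R, S2, T6, U, W2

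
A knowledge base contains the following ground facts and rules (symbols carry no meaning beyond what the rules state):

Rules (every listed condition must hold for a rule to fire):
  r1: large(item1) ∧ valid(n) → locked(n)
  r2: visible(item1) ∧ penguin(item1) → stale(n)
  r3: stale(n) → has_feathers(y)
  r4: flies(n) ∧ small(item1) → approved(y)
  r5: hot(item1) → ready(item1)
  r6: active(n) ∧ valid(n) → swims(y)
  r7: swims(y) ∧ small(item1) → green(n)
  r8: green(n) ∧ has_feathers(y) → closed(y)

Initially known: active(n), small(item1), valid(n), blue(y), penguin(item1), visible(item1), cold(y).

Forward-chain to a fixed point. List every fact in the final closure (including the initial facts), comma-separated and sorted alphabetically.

[1] r2 [visible(item1) ∧ penguin(item1) → stale(n)]; r6 [active(n) ∧ valid(n) → swims(y)]. ⇒ new: stale(n), swims(y).
[2] r3 [stale(n) → has_feathers(y)]; r7 [swims(y) ∧ small(item1) → green(n)]. ⇒ new: has_feathers(y), green(n).
[3] r8 [green(n) ∧ has_feathers(y) → closed(y)]. ⇒ new: closed(y).

active(n), blue(y), closed(y), cold(y), green(n), has_feathers(y), penguin(item1), small(item1), stale(n), swims(y), valid(n), visible(item1)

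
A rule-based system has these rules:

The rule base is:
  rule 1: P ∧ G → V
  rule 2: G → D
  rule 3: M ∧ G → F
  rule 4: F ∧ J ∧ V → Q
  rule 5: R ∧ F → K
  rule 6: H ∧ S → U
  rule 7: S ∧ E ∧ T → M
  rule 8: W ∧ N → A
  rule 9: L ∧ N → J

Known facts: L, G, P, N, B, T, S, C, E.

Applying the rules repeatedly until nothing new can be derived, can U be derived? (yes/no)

no

[1] rule 1 [P ∧ G → V]; rule 2 [G → D]; rule 7 [S ∧ E ∧ T → M]; rule 9 [L ∧ N → J]. ⇒ new: V, D, M, J.
[2] rule 3 [M ∧ G → F]. ⇒ new: F.
[3] rule 4 [F ∧ J ∧ V → Q]. ⇒ new: Q.
Fixed point reached. U is concluded only by rule 6; rule 6 needs H (never derived).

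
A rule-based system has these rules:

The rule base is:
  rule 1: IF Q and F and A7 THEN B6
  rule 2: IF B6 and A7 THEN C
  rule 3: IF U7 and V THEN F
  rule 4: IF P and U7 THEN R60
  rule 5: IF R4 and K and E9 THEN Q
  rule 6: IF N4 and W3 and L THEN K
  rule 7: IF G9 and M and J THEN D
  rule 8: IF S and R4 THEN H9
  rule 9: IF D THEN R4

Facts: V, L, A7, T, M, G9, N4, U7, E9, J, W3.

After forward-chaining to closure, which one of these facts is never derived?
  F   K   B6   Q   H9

Round 1 — rule 3, rule 6, rule 7, derive F, K, D.
Round 2 — rule 9, derive R4.
Round 3 — rule 5, derive Q.
Round 4 — rule 1, derive B6.
Round 5 — rule 2, derive C.
Derived: F (round 1), B6 (round 4), K (round 1), Q (round 3). H9 never appears in any round.

H9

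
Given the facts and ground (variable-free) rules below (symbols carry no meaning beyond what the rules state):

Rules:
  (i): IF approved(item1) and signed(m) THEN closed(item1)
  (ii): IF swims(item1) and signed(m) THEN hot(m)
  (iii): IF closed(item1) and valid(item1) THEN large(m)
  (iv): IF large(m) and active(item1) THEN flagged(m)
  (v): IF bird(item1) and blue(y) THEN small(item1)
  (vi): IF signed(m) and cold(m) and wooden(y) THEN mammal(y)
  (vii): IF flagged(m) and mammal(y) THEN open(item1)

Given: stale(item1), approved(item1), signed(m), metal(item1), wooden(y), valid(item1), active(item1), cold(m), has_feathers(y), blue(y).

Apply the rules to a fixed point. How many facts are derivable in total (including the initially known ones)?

[1] (i) [IF approved(item1) and signed(m) THEN closed(item1)]; (vi) [IF signed(m) and cold(m) and wooden(y) THEN mammal(y)]. ⇒ new: closed(item1), mammal(y).
[2] (iii) [IF closed(item1) and valid(item1) THEN large(m)]. ⇒ new: large(m).
[3] (iv) [IF large(m) and active(item1) THEN flagged(m)]. ⇒ new: flagged(m).
[4] (vii) [IF flagged(m) and mammal(y) THEN open(item1)]. ⇒ new: open(item1).
Closure: {active(item1), approved(item1), blue(y), closed(item1), cold(m), flagged(m), has_feathers(y), large(m), mammal(y), metal(item1), open(item1), signed(m), stale(item1), valid(item1), wooden(y)} — 15 facts.

15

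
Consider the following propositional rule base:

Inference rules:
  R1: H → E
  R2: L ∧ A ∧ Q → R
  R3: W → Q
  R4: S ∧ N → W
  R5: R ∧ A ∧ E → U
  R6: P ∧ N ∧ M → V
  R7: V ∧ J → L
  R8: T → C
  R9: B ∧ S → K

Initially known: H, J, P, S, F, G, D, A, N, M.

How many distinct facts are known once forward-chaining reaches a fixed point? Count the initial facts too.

17

Round 1 fires R1, R4, R6, giving E, W, V.
Round 2 fires R3, R7, giving Q, L.
Round 3 fires R2, giving R.
Round 4 fires R5, giving U.
Closure: {A, D, E, F, G, H, J, L, M, N, P, Q, R, S, U, V, W} — 17 facts.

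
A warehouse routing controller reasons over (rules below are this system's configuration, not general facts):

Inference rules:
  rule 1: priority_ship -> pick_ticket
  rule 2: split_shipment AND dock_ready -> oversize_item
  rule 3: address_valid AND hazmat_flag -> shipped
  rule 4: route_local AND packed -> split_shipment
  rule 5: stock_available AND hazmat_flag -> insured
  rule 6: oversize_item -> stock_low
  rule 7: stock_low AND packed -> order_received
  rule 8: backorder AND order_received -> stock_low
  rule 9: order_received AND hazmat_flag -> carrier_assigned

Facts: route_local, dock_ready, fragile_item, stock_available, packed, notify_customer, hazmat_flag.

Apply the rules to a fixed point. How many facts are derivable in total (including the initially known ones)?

13

Round 1: rule 4 [route_local AND packed -> split_shipment]; rule 5 [stock_available AND hazmat_flag -> insured]. Adds split_shipment, insured.
Round 2: rule 2 [split_shipment AND dock_ready -> oversize_item]. Adds oversize_item.
Round 3: rule 6 [oversize_item -> stock_low]. Adds stock_low.
Round 4: rule 7 [stock_low AND packed -> order_received]. Adds order_received.
Round 5: rule 9 [order_received AND hazmat_flag -> carrier_assigned]. Adds carrier_assigned.
Closure: {carrier_assigned, dock_ready, fragile_item, hazmat_flag, insured, notify_customer, order_received, oversize_item, packed, route_local, split_shipment, stock_available, stock_low} — 13 facts.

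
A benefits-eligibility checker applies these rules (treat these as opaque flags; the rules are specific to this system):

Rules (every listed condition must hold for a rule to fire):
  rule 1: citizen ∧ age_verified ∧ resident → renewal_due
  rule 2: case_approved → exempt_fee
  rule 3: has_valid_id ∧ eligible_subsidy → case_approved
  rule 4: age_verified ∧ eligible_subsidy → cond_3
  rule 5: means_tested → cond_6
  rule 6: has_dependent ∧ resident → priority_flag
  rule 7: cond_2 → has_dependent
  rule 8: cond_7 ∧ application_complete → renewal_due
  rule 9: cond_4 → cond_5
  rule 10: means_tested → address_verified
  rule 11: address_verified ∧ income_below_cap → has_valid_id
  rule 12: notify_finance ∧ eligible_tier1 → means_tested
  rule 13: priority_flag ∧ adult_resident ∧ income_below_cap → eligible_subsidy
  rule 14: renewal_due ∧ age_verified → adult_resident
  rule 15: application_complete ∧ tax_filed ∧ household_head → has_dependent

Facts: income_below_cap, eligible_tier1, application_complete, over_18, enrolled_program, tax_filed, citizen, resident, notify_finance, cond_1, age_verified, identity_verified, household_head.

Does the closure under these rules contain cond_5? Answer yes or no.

no

Round 1: rule 1 [citizen ∧ age_verified ∧ resident → renewal_due]; rule 12 [notify_finance ∧ eligible_tier1 → means_tested]; rule 15 [application_complete ∧ tax_filed ∧ household_head → has_dependent]. New: renewal_due, means_tested, has_dependent.
Round 2: rule 5 [means_tested → cond_6]; rule 6 [has_dependent ∧ resident → priority_flag]; rule 10 [means_tested → address_verified]; rule 14 [renewal_due ∧ age_verified → adult_resident]. New: cond_6, priority_flag, address_verified, adult_resident.
Round 3: rule 11 [address_verified ∧ income_below_cap → has_valid_id]; rule 13 [priority_flag ∧ adult_resident ∧ income_below_cap → eligible_subsidy]. New: has_valid_id, eligible_subsidy.
Round 4: rule 3 [has_valid_id ∧ eligible_subsidy → case_approved]; rule 4 [age_verified ∧ eligible_subsidy → cond_3]. New: case_approved, cond_3.
Round 5: rule 2 [case_approved → exempt_fee]. New: exempt_fee.
Fixed point reached. cond_5 is concluded only by rule 9; rule 9 needs cond_4 (never derived).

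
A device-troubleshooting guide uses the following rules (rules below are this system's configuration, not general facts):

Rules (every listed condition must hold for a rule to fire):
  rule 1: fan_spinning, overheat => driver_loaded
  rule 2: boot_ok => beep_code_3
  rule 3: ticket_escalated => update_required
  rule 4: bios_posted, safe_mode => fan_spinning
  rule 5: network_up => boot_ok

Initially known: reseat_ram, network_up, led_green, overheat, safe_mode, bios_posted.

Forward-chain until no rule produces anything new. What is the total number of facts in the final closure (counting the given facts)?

10

Round 1: rule 4 [bios_posted, safe_mode => fan_spinning]; rule 5 [network_up => boot_ok]. Adds fan_spinning, boot_ok.
Round 2: rule 1 [fan_spinning, overheat => driver_loaded]; rule 2 [boot_ok => beep_code_3]. Adds driver_loaded, beep_code_3.
Closure: {beep_code_3, bios_posted, boot_ok, driver_loaded, fan_spinning, led_green, network_up, overheat, reseat_ram, safe_mode} — 10 facts.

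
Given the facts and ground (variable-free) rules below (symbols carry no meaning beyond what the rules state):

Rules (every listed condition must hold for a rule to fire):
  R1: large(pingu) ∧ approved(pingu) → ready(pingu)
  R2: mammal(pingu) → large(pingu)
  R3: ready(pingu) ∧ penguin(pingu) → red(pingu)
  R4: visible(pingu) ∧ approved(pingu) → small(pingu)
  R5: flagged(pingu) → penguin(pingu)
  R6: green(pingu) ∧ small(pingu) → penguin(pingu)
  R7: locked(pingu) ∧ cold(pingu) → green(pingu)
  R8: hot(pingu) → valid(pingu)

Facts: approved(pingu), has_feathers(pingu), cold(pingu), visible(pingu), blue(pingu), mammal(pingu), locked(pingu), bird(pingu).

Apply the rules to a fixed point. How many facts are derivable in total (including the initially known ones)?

Round 1 — R2, R4, R7, derive large(pingu), small(pingu), green(pingu).
Round 2 — R1, R6, derive ready(pingu), penguin(pingu).
Round 3 — R3, derive red(pingu).
Closure: {approved(pingu), bird(pingu), blue(pingu), cold(pingu), green(pingu), has_feathers(pingu), large(pingu), locked(pingu), mammal(pingu), penguin(pingu), ready(pingu), red(pingu), small(pingu), visible(pingu)} — 14 facts.

14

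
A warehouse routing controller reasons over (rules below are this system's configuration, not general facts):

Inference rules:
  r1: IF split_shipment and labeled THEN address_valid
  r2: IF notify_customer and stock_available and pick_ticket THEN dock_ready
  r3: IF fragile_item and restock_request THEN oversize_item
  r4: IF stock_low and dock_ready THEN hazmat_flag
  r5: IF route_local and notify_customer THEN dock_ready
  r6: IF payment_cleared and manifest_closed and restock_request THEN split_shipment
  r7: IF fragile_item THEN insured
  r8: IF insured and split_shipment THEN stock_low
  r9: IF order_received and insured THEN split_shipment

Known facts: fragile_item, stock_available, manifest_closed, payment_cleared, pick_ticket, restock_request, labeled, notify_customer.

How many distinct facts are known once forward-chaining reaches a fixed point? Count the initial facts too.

15

Round 1 — r2, r3, r6, r7, derive dock_ready, oversize_item, split_shipment, insured.
Round 2 — r1, r8, derive address_valid, stock_low.
Round 3 — r4, derive hazmat_flag.
Closure: {address_valid, dock_ready, fragile_item, hazmat_flag, insured, labeled, manifest_closed, notify_customer, oversize_item, payment_cleared, pick_ticket, restock_request, split_shipment, stock_available, stock_low} — 15 facts.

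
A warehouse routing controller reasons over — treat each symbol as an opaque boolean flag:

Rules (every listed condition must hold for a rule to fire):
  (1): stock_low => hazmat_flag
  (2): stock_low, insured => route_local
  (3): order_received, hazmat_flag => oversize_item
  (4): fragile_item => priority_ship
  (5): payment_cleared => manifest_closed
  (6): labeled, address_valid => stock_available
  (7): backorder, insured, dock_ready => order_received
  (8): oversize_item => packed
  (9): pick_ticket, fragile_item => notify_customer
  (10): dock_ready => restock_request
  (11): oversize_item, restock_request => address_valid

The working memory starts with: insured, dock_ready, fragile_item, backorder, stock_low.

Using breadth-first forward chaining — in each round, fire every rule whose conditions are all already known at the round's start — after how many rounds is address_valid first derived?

3

Round 1: (1) [stock_low => hazmat_flag]; (2) [stock_low, insured => route_local]; (4) [fragile_item => priority_ship]; (7) [backorder, insured, dock_ready => order_received]; (10) [dock_ready => restock_request]. New: hazmat_flag, route_local, priority_ship, order_received, restock_request.
Round 2: (3) [order_received, hazmat_flag => oversize_item]. New: oversize_item.
Round 3: (8) [oversize_item => packed]; (11) [oversize_item, restock_request => address_valid]. New: packed, address_valid.
address_valid first appears in round 3.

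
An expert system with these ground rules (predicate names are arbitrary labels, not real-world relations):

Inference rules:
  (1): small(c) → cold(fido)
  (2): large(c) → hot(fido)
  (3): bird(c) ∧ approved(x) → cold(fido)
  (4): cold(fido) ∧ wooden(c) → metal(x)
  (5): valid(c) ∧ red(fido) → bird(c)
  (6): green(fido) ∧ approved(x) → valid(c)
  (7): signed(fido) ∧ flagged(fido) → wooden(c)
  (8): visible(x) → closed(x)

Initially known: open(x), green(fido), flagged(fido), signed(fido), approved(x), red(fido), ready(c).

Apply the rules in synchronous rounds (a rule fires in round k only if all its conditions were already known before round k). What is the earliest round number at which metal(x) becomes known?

Round 1 fires (6), (7), giving valid(c), wooden(c).
Round 2 fires (5), giving bird(c).
Round 3 fires (3), giving cold(fido).
Round 4 fires (4), giving metal(x).
metal(x) first appears in round 4.

4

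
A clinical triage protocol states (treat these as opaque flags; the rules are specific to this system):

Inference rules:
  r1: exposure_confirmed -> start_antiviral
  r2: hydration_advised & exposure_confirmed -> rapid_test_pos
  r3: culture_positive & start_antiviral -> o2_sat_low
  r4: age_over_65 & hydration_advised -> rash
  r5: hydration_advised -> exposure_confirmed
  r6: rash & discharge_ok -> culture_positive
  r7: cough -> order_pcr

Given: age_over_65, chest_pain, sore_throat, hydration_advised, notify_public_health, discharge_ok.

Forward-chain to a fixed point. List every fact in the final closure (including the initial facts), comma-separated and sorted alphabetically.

age_over_65, chest_pain, culture_positive, discharge_ok, exposure_confirmed, hydration_advised, notify_public_health, o2_sat_low, rapid_test_pos, rash, sore_throat, start_antiviral

Round 1 — r4, r5, derive rash, exposure_confirmed.
Round 2 — r1, r2, r6, derive start_antiviral, rapid_test_pos, culture_positive.
Round 3 — r3, derive o2_sat_low.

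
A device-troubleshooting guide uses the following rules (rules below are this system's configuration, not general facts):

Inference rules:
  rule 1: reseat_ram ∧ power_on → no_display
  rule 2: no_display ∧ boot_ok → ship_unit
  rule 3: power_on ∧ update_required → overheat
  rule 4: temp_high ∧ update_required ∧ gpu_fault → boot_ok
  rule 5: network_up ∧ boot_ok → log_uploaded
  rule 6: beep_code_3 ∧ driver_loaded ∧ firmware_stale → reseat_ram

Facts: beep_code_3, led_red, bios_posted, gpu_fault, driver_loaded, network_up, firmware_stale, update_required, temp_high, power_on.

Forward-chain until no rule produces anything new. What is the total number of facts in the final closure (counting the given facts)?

[1] rule 3 [power_on ∧ update_required → overheat]; rule 4 [temp_high ∧ update_required ∧ gpu_fault → boot_ok]; rule 6 [beep_code_3 ∧ driver_loaded ∧ firmware_stale → reseat_ram]. ⇒ new: overheat, boot_ok, reseat_ram.
[2] rule 1 [reseat_ram ∧ power_on → no_display]; rule 5 [network_up ∧ boot_ok → log_uploaded]. ⇒ new: no_display, log_uploaded.
[3] rule 2 [no_display ∧ boot_ok → ship_unit]. ⇒ new: ship_unit.
Closure: {beep_code_3, bios_posted, boot_ok, driver_loaded, firmware_stale, gpu_fault, led_red, log_uploaded, network_up, no_display, overheat, power_on, reseat_ram, ship_unit, temp_high, update_required} — 16 facts.

16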